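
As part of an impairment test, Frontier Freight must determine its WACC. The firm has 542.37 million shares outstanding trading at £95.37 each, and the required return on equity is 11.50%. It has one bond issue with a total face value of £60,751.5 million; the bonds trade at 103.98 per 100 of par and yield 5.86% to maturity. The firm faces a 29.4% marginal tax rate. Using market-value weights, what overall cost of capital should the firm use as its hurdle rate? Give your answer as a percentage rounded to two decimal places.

7.45%

Market value of equity E = 95.37 × 542.37m = 51725.8269m. Market value of debt D = 60751.5m × 103.98/100 = 63169.4097m.
Total capital V = 51725.8269 + 63169.4097 = 114895.2366.
Equity: weight = 51725.8269/114895.2366 = 0.4502; cost = 11.5%.
Bonds outstanding: weight = 63169.4097/114895.2366 = 0.5498; after-tax cost = 5.86% × (1 − 29.4%) = 4.1372%.
WACC = 0.4502 × 11.5000% + 0.5498 × 4.1372% = 7.4519%.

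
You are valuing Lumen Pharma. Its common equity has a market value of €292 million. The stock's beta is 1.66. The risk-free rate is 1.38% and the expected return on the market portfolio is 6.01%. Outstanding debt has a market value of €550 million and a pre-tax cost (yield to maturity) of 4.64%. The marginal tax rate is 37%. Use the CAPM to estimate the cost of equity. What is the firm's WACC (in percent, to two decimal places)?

5.05%

Market risk premium = 6.01% − 1.38% = 4.63%.
Cost of equity via CAPM: Re = 1.38% + 1.66 × 4.63% = 9.0658%.
Total capital V = 292 + 550 = 842.
Equity: weight = 292/842 = 0.3468; cost = 9.0658%.
Debt: weight = 550/842 = 0.6532; after-tax cost = 4.64% × (1 − 37%) = 2.9232%.
WACC = 0.3468 × 9.0658% + 0.6532 × 2.9232% = 5.0534%.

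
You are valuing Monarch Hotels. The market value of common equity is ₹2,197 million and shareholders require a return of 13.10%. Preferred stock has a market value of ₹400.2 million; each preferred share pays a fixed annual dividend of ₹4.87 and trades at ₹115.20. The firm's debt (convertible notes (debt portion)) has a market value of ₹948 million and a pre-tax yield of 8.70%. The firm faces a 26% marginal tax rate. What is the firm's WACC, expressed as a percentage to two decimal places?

Cost of preferred: Rp = 4.87 / 115.2 = 4.2274%.
Total capital V = 2197 + 400.2 + 948 = 3545.2.
Equity: weight = 2197/3545.2 = 0.6197; cost = 13.1%.
Preferred: weight = 400.2/3545.2 = 0.1129; cost = 4.2274%.
Convertible notes (debt portion): weight = 948/3545.2 = 0.2674; after-tax cost = 8.7% × (1 − 26%) = 6.4380%.
WACC = 0.6197 × 13.1000% + 0.1129 × 4.2274% + 0.2674 × 6.4380% = 10.3170%.

10.32%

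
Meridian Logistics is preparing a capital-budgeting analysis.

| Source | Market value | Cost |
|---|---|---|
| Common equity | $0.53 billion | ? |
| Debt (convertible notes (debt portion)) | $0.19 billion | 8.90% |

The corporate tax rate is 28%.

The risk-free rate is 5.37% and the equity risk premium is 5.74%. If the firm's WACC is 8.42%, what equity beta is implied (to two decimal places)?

0.66

Total capital V = 0.53 + 0.19 = 0.72.
Equity weight = 0.53/0.72 = 0.7361.
Convertible notes (debt portion) weight = 0.19/0.72 = 0.2639.
Debt contribution = 0.2639 × 8.9% × (1 − 28%) = 1.6910%.
Required equity contribution = 8.42% − 1.6910% = 6.7290%  ⇒  Re = 9.1413%.
CAPM: 9.1413% = 5.37% + β × 5.74%  ⇒  β = 0.6570.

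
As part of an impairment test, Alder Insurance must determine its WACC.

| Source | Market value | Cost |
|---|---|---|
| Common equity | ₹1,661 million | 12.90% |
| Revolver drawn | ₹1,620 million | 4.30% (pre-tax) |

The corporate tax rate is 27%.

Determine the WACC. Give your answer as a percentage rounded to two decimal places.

Total capital V = 1661 + 1620 = 3281.
Equity: weight = 1661/3281 = 0.5062; cost = 12.9%.
Revolver drawn: weight = 1620/3281 = 0.4938; after-tax cost = 4.3% × (1 − 27%) = 3.1390%.
WACC = 0.5062 × 12.9000% + 0.4938 × 3.1390% = 8.0805%.

8.08%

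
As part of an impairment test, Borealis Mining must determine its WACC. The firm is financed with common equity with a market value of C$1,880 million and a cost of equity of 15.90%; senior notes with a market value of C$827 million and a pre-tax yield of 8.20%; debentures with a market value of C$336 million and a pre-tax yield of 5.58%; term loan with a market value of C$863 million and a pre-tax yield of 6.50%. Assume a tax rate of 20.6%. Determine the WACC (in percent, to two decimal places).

Total capital V = 1880 + 827 + 336 + 863 = 3906.
Equity: weight = 1880/3906 = 0.4813; cost = 15.9%.
Senior notes: weight = 827/3906 = 0.2117; after-tax cost = 8.2% × (1 − 20.6%) = 6.5108%.
Debentures: weight = 336/3906 = 0.0860; after-tax cost = 5.58% × (1 − 20.6%) = 4.4305%.
Term loan: weight = 863/3906 = 0.2209; after-tax cost = 6.5% × (1 − 20.6%) = 5.1610%.
WACC = 0.4813 × 15.9000% + 0.2117 × 6.5108% + 0.0860 × 4.4305% + 0.2209 × 5.1610% = 10.5527%.

10.55%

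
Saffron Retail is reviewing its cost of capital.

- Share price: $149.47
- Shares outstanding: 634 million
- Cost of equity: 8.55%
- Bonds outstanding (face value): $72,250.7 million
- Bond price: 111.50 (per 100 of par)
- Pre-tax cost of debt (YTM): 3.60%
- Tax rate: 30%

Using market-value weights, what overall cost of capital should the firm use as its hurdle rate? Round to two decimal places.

Market value of equity E = 149.47 × 634m = 94763.98m. Market value of debt D = 72250.7m × 111.5/100 = 80559.5305m.
Total capital V = 94763.98 + 80559.5305 = 175323.5105.
Equity: weight = 94763.98/175323.5105 = 0.5405; cost = 8.55%.
Bonds outstanding: weight = 80559.5305/175323.5105 = 0.4595; after-tax cost = 3.6% × (1 − 30%) = 2.5200%.
WACC = 0.5405 × 8.5500% + 0.4595 × 2.5200% = 5.7793%.

5.78%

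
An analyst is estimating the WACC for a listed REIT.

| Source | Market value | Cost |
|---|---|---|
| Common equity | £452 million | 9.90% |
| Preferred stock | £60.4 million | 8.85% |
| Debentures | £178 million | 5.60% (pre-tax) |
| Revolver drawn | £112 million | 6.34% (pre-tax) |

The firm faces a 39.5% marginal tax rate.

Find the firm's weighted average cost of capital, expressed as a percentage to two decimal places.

Total capital V = 452 + 60.4 + 178 + 112 = 802.4.
Equity: weight = 452/802.4 = 0.5633; cost = 9.9%.
Preferred: weight = 60.4/802.4 = 0.0753; cost = 8.85%.
Debentures: weight = 178/802.4 = 0.2218; after-tax cost = 5.6% × (1 − 39.5%) = 3.3880%.
Revolver drawn: weight = 112/802.4 = 0.1396; after-tax cost = 6.34% × (1 − 39.5%) = 3.8357%.
WACC = 0.5633 × 9.9000% + 0.0753 × 8.8500% + 0.2218 × 3.3880% + 0.1396 × 3.8357% = 7.5299%.

7.53%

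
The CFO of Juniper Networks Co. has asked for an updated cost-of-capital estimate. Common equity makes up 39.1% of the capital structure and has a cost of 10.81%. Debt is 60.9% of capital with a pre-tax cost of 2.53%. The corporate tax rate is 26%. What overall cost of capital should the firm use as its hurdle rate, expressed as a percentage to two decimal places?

After-tax cost of debt = 2.53% × (1 − 26%) = 1.8722%.
WACC = 0.391 × 10.8100% + 0.609 × 1.8722% = 5.3669%.

5.37%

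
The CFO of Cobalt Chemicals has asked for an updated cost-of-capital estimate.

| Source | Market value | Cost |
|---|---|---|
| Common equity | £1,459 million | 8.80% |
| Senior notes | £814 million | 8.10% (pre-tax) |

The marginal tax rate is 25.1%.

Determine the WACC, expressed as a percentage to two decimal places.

7.82%

Total capital V = 1459 + 814 = 2273.
Equity: weight = 1459/2273 = 0.6419; cost = 8.8%.
Senior notes: weight = 814/2273 = 0.3581; after-tax cost = 8.1% × (1 − 25.1%) = 6.0669%.
WACC = 0.6419 × 8.8000% + 0.3581 × 6.0669% = 7.8212%.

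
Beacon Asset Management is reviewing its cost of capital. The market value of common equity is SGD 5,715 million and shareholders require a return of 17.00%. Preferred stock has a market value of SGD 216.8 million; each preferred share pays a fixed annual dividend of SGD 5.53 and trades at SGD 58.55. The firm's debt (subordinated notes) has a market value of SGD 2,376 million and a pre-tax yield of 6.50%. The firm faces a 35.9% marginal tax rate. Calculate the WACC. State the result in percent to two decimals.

13.13%

Cost of preferred: Rp = 5.53 / 58.55 = 9.4449%.
Total capital V = 5715 + 216.8 + 2376 = 8307.8.
Equity: weight = 5715/8307.8 = 0.6879; cost = 17%.
Preferred: weight = 216.8/8307.8 = 0.0261; cost = 9.4449%.
Subordinated notes: weight = 2376/8307.8 = 0.2860; after-tax cost = 6.5% × (1 − 35.9%) = 4.1665%.
WACC = 0.6879 × 17.0000% + 0.0261 × 9.4449% + 0.2860 × 4.1665% = 13.1325%.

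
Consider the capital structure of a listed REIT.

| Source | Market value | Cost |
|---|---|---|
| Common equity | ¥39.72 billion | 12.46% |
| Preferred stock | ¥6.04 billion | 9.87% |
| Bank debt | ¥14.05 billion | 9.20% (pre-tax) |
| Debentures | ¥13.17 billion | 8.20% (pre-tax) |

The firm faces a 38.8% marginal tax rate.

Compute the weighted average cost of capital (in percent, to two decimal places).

Total capital V = 39.72 + 6.04 + 14.05 + 13.17 = 72.98.
Equity: weight = 39.72/72.98 = 0.5443; cost = 12.46%.
Preferred: weight = 6.04/72.98 = 0.0828; cost = 9.87%.
Bank debt: weight = 14.05/72.98 = 0.1925; after-tax cost = 9.2% × (1 − 38.8%) = 5.6304%.
Debentures: weight = 13.17/72.98 = 0.1805; after-tax cost = 8.2% × (1 − 38.8%) = 5.0184%.
WACC = 0.5443 × 12.4600% + 0.0828 × 9.8700% + 0.1925 × 5.6304% + 0.1805 × 5.0184% = 9.5879%.

9.59%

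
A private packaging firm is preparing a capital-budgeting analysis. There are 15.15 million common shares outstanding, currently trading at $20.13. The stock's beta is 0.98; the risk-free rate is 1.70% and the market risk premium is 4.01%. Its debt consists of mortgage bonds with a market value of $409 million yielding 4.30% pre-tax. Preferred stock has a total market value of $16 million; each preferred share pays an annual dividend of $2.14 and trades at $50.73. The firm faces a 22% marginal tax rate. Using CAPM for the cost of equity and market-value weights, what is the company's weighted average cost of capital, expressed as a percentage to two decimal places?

4.32%

Cost of equity via CAPM: Re = 1.7% + 0.98 × 4.01% = 5.6298%.
Cost of preferred: Rp = 2.14 / 50.73 = 4.2184%.
Market value of equity E = 20.13 × 15.15m = 304.9695m.
Total capital V = 304.9695 + 16 + 409 = 729.9695.
Equity: weight = 304.9695/729.9695 = 0.4178; cost = 5.6298%.
Preferred: weight = 16/729.9695 = 0.0219; cost = 4.2184%.
Mortgage bonds: weight = 409/729.9695 = 0.5603; after-tax cost = 4.3% × (1 − 22%) = 3.3540%.
WACC = 0.4178 × 5.6298% + 0.0219 × 4.2184% + 0.5603 × 3.3540% = 4.3237%.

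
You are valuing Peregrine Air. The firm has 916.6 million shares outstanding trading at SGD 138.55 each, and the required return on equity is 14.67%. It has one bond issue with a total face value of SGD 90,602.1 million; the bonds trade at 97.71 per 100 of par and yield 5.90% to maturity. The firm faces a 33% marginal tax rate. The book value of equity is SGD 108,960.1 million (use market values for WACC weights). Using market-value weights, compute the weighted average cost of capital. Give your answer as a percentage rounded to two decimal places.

Market value of equity E = 138.55 × 916.6m = 126994.93m. Market value of debt D = 90602.1m × 97.71/100 = 88527.31191m.
Total capital V = 126994.93 + 88527.31191 = 215522.24191.
Equity: weight = 126994.93/215522.24191 = 0.5892; cost = 14.67%.
Bonds outstanding: weight = 88527.31191/215522.24191 = 0.4108; after-tax cost = 5.9% × (1 − 33%) = 3.9530%.
WACC = 0.5892 × 14.6700% + 0.4108 × 3.9530% = 10.2679%.

10.27%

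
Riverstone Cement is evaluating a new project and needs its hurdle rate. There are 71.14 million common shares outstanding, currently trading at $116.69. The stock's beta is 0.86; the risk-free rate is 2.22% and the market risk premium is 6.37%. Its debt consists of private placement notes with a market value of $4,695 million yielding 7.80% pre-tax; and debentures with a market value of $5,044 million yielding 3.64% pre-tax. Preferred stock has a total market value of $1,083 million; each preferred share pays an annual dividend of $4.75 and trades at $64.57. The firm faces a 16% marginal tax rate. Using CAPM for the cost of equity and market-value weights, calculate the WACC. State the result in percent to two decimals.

6.17%

Cost of equity via CAPM: Re = 2.22% + 0.86 × 6.37% = 7.6982%.
Cost of preferred: Rp = 4.75 / 64.57 = 7.3564%.
Market value of equity E = 116.69 × 71.14m = 8301.3266m.
Total capital V = 8301.3266 + 1083 + 4695 + 5044 = 19123.3266.
Equity: weight = 8301.3266/19123.3266 = 0.4341; cost = 7.6982%.
Preferred: weight = 1083/19123.3266 = 0.0566; cost = 7.3564%.
Private placement notes: weight = 4695/19123.3266 = 0.2455; after-tax cost = 7.8% × (1 − 16%) = 6.5520%.
Debentures: weight = 5044/19123.3266 = 0.2638; after-tax cost = 3.64% × (1 − 16%) = 3.0576%.
WACC = 0.4341 × 7.6982% + 0.0566 × 7.3564% + 0.2455 × 6.5520% + 0.2638 × 3.0576% = 6.1734%.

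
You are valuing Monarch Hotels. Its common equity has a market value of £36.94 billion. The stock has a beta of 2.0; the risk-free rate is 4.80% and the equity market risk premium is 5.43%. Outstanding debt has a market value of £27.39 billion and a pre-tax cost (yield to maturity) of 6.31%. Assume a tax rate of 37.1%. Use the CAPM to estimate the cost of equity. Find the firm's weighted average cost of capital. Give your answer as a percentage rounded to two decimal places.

Cost of equity via CAPM: Re = 4.8% + 2.0 × 5.43% = 15.6600%.
Total capital V = 36.94 + 27.39 = 64.33.
Equity: weight = 36.94/64.33 = 0.5742; cost = 15.66%.
Debt: weight = 27.39/64.33 = 0.4258; after-tax cost = 6.31% × (1 − 37.1%) = 3.9690%.
WACC = 0.5742 × 15.6600% + 0.4258 × 3.9690% = 10.6823%.

10.68%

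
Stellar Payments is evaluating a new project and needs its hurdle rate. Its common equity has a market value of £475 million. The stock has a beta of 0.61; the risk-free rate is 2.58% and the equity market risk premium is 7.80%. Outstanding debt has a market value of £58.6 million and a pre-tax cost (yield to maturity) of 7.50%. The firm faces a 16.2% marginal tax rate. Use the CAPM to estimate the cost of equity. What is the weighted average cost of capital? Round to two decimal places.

7.22%

Cost of equity via CAPM: Re = 2.58% + 0.61 × 7.8% = 7.3380%.
Total capital V = 475 + 58.6 = 533.6.
Equity: weight = 475/533.6 = 0.8902; cost = 7.338%.
Debt: weight = 58.6/533.6 = 0.1098; after-tax cost = 7.5% × (1 − 16.2%) = 6.2850%.
WACC = 0.8902 × 7.3380% + 0.1098 × 6.2850% = 7.2224%.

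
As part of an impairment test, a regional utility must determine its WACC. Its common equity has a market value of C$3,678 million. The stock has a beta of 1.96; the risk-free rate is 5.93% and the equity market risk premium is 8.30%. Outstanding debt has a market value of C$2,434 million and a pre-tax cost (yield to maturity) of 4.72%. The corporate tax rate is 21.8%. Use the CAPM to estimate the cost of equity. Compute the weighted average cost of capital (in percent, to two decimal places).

Cost of equity via CAPM: Re = 5.93% + 1.96 × 8.3% = 22.1980%.
Total capital V = 3678 + 2434 = 6112.
Equity: weight = 3678/6112 = 0.6018; cost = 22.198%.
Debt: weight = 2434/6112 = 0.3982; after-tax cost = 4.72% × (1 − 21.8%) = 3.6910%.
WACC = 0.6018 × 22.1980% + 0.3982 × 3.6910% = 14.8279%.

14.83%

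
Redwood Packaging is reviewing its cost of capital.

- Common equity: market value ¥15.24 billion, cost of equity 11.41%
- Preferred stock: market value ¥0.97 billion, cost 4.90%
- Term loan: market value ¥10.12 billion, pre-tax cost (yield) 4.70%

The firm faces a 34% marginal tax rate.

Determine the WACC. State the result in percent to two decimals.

7.98%

Total capital V = 15.24 + 0.97 + 10.12 = 26.33.
Equity: weight = 15.24/26.33 = 0.5788; cost = 11.41%.
Preferred: weight = 0.97/26.33 = 0.0368; cost = 4.9%.
Term loan: weight = 10.12/26.33 = 0.3844; after-tax cost = 4.7% × (1 − 34%) = 3.1020%.
WACC = 0.5788 × 11.4100% + 0.0368 × 4.9000% + 0.3844 × 3.1020% = 7.9770%.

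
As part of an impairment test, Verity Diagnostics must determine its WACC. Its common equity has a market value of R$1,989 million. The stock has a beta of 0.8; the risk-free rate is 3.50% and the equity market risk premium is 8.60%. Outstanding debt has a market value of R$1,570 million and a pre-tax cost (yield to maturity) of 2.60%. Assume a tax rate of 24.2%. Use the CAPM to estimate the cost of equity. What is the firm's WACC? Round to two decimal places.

6.67%

Cost of equity via CAPM: Re = 3.5% + 0.8 × 8.6% = 10.3800%.
Total capital V = 1989 + 1570 = 3559.
Equity: weight = 1989/3559 = 0.5589; cost = 10.38%.
Debt: weight = 1570/3559 = 0.4411; after-tax cost = 2.6% × (1 − 24.2%) = 1.9708%.
WACC = 0.5589 × 10.3800% + 0.4411 × 1.9708% = 6.6704%.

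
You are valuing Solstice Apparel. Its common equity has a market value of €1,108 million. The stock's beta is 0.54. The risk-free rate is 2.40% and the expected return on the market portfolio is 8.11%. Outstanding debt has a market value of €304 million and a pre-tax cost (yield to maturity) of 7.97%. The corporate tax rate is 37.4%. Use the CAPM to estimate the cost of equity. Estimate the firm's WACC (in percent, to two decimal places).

Market risk premium = 8.11% − 2.4% = 5.71%.
Cost of equity via CAPM: Re = 2.4% + 0.54 × 5.71% = 5.4834%.
Total capital V = 1108 + 304 = 1412.
Equity: weight = 1108/1412 = 0.7847; cost = 5.4834%.
Debt: weight = 304/1412 = 0.2153; after-tax cost = 7.97% × (1 − 37.4%) = 4.9892%.
WACC = 0.7847 × 5.4834% + 0.2153 × 4.9892% = 5.3770%.

5.38%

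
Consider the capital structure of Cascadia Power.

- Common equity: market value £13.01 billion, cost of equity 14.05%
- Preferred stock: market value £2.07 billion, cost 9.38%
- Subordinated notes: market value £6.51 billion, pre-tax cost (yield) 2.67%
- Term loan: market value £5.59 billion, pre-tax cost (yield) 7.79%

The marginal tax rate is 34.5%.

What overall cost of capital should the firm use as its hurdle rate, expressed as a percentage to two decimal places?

Total capital V = 13.01 + 2.07 + 6.51 + 5.59 = 27.18.
Equity: weight = 13.01/27.18 = 0.4787; cost = 14.05%.
Preferred: weight = 2.07/27.18 = 0.0762; cost = 9.38%.
Subordinated notes: weight = 6.51/27.18 = 0.2395; after-tax cost = 2.67% × (1 − 34.5%) = 1.7489%.
Term loan: weight = 5.59/27.18 = 0.2057; after-tax cost = 7.79% × (1 − 34.5%) = 5.1025%.
WACC = 0.4787 × 14.0500% + 0.0762 × 9.3800% + 0.2395 × 1.7489% + 0.2057 × 5.1025% = 8.9078%.

8.91%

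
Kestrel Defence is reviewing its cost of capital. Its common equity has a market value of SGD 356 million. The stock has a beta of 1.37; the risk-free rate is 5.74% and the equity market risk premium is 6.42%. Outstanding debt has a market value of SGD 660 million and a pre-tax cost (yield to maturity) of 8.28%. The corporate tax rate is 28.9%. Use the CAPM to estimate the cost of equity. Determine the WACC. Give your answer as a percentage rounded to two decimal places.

Cost of equity via CAPM: Re = 5.74% + 1.37 × 6.42% = 14.5354%.
Total capital V = 356 + 660 = 1016.
Equity: weight = 356/1016 = 0.3504; cost = 14.5354%.
Debt: weight = 660/1016 = 0.6496; after-tax cost = 8.28% × (1 − 28.9%) = 5.8871%.
WACC = 0.3504 × 14.5354% + 0.6496 × 5.8871% = 8.9174%.

8.92%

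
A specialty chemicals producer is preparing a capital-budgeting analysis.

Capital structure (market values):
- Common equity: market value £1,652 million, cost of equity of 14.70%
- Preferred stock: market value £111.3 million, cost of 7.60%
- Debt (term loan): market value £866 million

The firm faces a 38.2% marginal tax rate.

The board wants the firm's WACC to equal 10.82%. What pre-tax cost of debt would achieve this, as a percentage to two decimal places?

6.20%

Total capital V = 1652 + 111.3 + 866 = 2629.3.
Equity weight = 1652/2629.3 = 0.6283.
Preferred weight = 111.3/2629.3 = 0.0423.
Term loan weight = 866/2629.3 = 0.3294.
Equity contribution = 0.6283 × 14.7% = 9.2361%.
Preferred contribution = 0.0423 × 7.6% = 0.3217%.
Remaining for debt = 10.82% − 9.5578% = 1.2622%.
Rd × (1 − 38.2%) × 0.3294 = 1.2622%  ⇒  Rd = 6.2011%.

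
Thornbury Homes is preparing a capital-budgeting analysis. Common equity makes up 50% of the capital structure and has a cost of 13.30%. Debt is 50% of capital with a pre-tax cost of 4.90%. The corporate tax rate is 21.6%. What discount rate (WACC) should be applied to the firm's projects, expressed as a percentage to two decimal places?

After-tax cost of debt = 4.9% × (1 − 21.6%) = 3.8416%.
WACC = 0.500 × 13.3000% + 0.500 × 3.8416% = 8.5708%.

8.57%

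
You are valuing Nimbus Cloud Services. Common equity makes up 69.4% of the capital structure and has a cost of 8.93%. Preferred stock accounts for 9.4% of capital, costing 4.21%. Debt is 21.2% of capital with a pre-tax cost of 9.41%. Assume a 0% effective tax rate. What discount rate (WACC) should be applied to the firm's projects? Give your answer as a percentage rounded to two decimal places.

8.59%

After-tax cost of debt = 9.41% × (1 − 0%) = 9.4100%.
WACC = 0.694 × 8.9300% + 0.094 × 4.2100% + 0.212 × 9.4100% = 8.5881%.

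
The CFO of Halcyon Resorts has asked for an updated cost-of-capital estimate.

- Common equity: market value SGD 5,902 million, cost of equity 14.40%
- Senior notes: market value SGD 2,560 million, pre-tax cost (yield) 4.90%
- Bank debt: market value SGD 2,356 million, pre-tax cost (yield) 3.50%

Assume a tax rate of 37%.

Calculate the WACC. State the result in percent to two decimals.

9.07%

Total capital V = 5902 + 2560 + 2356 = 10818.
Equity: weight = 5902/10818 = 0.5456; cost = 14.4%.
Senior notes: weight = 2560/10818 = 0.2366; after-tax cost = 4.9% × (1 − 37%) = 3.0870%.
Bank debt: weight = 2356/10818 = 0.2178; after-tax cost = 3.5% × (1 − 37%) = 2.2050%.
WACC = 0.5456 × 14.4000% + 0.2366 × 3.0870% + 0.2178 × 2.2050% = 9.0670%.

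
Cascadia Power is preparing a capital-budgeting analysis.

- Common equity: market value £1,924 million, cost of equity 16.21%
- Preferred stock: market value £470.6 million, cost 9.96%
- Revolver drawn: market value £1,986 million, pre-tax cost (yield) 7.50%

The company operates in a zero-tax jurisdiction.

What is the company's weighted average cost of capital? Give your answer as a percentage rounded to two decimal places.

Total capital V = 1924 + 470.6 + 1986 = 4380.6.
Equity: weight = 1924/4380.6 = 0.4392; cost = 16.21%.
Preferred: weight = 470.6/4380.6 = 0.1074; cost = 9.96%.
Revolver drawn: weight = 1986/4380.6 = 0.4534; after-tax cost = 7.5% × (1 − 0%) = 7.5000%.
WACC = 0.4392 × 16.2100% + 0.1074 × 9.9600% + 0.4534 × 7.5000% = 11.5898%.

11.59%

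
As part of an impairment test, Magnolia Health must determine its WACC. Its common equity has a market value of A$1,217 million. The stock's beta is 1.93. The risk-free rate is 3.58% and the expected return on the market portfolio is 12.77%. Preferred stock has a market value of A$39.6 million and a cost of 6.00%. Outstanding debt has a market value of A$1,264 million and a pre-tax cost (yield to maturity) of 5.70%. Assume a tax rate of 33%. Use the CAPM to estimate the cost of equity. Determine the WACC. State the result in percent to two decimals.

Market risk premium = 12.77% − 3.58% = 9.19%.
Cost of equity via CAPM: Re = 3.58% + 1.93 × 9.19% = 21.3167%.
Total capital V = 1217 + 39.6 + 1264 = 2520.6.
Equity: weight = 1217/2520.6 = 0.4828; cost = 21.3167%.
Preferred: weight = 39.6/2520.6 = 0.0157; cost = 6%.
Debt: weight = 1264/2520.6 = 0.5015; after-tax cost = 5.7% × (1 − 33%) = 3.8190%.
WACC = 0.4828 × 21.3167% + 0.0157 × 6.0000% + 0.5015 × 3.8190% = 12.3015%.

12.30%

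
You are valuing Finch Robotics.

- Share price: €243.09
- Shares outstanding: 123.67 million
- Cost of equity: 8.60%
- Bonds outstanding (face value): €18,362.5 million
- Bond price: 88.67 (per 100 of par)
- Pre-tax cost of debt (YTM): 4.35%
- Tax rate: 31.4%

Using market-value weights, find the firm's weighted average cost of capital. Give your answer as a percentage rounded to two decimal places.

6.63%

Market value of equity E = 243.09 × 123.67m = 30062.9403m. Market value of debt D = 18362.5m × 88.67/100 = 16282.02875m.
Total capital V = 30062.9403 + 16282.02875 = 46344.96905.
Equity: weight = 30062.9403/46344.96905 = 0.6487; cost = 8.6%.
Bonds outstanding: weight = 16282.02875/46344.96905 = 0.3513; after-tax cost = 4.35% × (1 − 31.4%) = 2.9841%.
WACC = 0.6487 × 8.6000% + 0.3513 × 2.9841% = 6.6270%.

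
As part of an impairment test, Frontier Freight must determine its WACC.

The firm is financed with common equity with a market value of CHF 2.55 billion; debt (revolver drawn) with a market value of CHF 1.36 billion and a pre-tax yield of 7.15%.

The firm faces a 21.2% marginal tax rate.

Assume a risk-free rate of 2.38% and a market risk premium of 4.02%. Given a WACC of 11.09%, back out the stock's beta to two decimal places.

Total capital V = 2.55 + 1.36 = 3.91.
Equity weight = 2.55/3.91 = 0.6522.
Revolver drawn weight = 1.36/3.91 = 0.3478.
Debt contribution = 0.3478 × 7.15% × (1 − 21.2%) = 1.9597%.
Required equity contribution = 11.09% − 1.9597% = 9.1303%  ⇒  Re = 13.9998%.
CAPM: 13.9998% = 2.38% + β × 4.02%  ⇒  β = 2.8905.

2.89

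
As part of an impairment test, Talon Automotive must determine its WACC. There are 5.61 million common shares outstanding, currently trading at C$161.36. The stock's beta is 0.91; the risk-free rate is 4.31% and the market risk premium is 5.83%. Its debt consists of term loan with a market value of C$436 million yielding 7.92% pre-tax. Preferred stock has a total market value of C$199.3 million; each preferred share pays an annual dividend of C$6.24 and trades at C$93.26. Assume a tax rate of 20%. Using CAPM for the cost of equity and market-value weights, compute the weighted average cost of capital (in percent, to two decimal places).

Cost of equity via CAPM: Re = 4.31% + 0.91 × 5.83% = 9.6153%.
Cost of preferred: Rp = 6.24 / 93.26 = 6.6910%.
Market value of equity E = 161.36 × 5.61m = 905.2296m.
Total capital V = 905.2296 + 199.3 + 436 = 1540.5296.
Equity: weight = 905.2296/1540.5296 = 0.5876; cost = 9.6153%.
Preferred: weight = 199.3/1540.5296 = 0.1294; cost = 6.691%.
Term loan: weight = 436/1540.5296 = 0.2830; after-tax cost = 7.92% × (1 − 20%) = 6.3360%.
WACC = 0.5876 × 9.6153% + 0.1294 × 6.6910% + 0.2830 × 6.3360% = 8.3089%.

8.31%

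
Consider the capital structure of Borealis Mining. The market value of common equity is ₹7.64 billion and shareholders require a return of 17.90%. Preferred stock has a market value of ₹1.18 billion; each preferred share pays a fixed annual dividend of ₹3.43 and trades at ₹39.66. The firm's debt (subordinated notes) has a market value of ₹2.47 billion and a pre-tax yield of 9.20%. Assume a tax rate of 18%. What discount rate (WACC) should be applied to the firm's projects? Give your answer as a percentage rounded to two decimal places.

14.67%

Cost of preferred: Rp = 3.43 / 39.66 = 8.6485%.
Total capital V = 7.64 + 1.18 + 2.47 = 11.29.
Equity: weight = 7.64/11.29 = 0.6767; cost = 17.9%.
Preferred: weight = 1.18/11.29 = 0.1045; cost = 8.6485%.
Subordinated notes: weight = 2.47/11.29 = 0.2188; after-tax cost = 9.2% × (1 − 18%) = 7.5440%.
WACC = 0.6767 × 17.9000% + 0.1045 × 8.6485% + 0.2188 × 7.5440% = 14.6674%.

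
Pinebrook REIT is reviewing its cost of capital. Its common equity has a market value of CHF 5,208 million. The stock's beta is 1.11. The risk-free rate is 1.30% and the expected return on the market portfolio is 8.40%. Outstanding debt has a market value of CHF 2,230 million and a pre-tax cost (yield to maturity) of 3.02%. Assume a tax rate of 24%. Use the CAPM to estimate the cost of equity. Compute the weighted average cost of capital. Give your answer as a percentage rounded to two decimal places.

7.12%

Market risk premium = 8.4% − 1.3% = 7.1%.
Cost of equity via CAPM: Re = 1.3% + 1.11 × 7.1% = 9.1810%.
Total capital V = 5208 + 2230 = 7438.
Equity: weight = 5208/7438 = 0.7002; cost = 9.181%.
Debt: weight = 2230/7438 = 0.2998; after-tax cost = 3.02% × (1 − 24%) = 2.2952%.
WACC = 0.7002 × 9.1810% + 0.2998 × 2.2952% = 7.1166%.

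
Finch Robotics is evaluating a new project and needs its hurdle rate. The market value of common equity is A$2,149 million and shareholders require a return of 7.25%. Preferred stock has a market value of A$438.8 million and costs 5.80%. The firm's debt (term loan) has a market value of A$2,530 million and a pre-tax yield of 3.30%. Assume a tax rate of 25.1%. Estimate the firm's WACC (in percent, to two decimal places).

4.76%

Total capital V = 2149 + 438.8 + 2530 = 5117.8.
Equity: weight = 2149/5117.8 = 0.4199; cost = 7.25%.
Preferred: weight = 438.8/5117.8 = 0.0857; cost = 5.8%.
Term loan: weight = 2530/5117.8 = 0.4944; after-tax cost = 3.3% × (1 − 25.1%) = 2.4717%.
WACC = 0.4199 × 7.2500% + 0.0857 × 5.8000% + 0.4944 × 2.4717% = 4.7635%.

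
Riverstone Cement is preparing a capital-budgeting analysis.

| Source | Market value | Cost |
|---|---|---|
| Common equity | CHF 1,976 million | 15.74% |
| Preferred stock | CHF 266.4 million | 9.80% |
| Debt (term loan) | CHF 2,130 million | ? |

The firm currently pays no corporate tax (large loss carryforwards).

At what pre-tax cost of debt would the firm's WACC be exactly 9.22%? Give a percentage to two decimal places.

Total capital V = 1976 + 266.4 + 2130 = 4372.4.
Equity weight = 1976/4372.4 = 0.4519.
Preferred weight = 266.4/4372.4 = 0.0609.
Term loan weight = 2130/4372.4 = 0.4871.
Equity contribution = 0.4519 × 15.74% = 7.1133%.
Preferred contribution = 0.0609 × 9.8% = 0.5971%.
Remaining for debt = 9.22% − 7.7104% = 1.5096%.
Rd × (1 − 0%) × 0.4871 = 1.5096%  ⇒  Rd = 3.0989%.

3.10%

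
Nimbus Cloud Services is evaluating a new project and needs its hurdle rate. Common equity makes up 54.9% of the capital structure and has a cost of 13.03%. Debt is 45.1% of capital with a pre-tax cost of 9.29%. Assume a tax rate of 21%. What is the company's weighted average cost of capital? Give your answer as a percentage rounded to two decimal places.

10.46%

After-tax cost of debt = 9.29% × (1 − 21%) = 7.3391%.
WACC = 0.549 × 13.0300% + 0.451 × 7.3391% = 10.4634%.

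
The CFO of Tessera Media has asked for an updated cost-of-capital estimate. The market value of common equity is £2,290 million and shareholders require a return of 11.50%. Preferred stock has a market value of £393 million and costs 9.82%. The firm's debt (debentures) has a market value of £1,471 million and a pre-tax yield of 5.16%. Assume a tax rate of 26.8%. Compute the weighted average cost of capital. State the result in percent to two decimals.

8.61%

Total capital V = 2290 + 393 + 1471 = 4154.
Equity: weight = 2290/4154 = 0.5513; cost = 11.5%.
Preferred: weight = 393/4154 = 0.0946; cost = 9.82%.
Debentures: weight = 1471/4154 = 0.3541; after-tax cost = 5.16% × (1 − 26.8%) = 3.7771%.
WACC = 0.5513 × 11.5000% + 0.0946 × 9.8200% + 0.3541 × 3.7771% = 8.6063%.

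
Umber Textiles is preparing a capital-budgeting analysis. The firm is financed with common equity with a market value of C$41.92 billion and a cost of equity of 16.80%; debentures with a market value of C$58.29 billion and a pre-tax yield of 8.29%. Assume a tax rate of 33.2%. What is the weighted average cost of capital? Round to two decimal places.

Total capital V = 41.92 + 58.29 = 100.21.
Equity: weight = 41.92/100.21 = 0.4183; cost = 16.8%.
Debentures: weight = 58.29/100.21 = 0.5817; after-tax cost = 8.29% × (1 − 33.2%) = 5.5377%.
WACC = 0.4183 × 16.8000% + 0.5817 × 5.5377% = 10.2490%.

10.25%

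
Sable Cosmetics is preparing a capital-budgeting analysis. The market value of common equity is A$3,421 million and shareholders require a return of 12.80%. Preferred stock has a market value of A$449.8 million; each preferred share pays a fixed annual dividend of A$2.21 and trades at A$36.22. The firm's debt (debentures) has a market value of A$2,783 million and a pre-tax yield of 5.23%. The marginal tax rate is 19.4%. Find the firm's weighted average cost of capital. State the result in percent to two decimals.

Cost of preferred: Rp = 2.21 / 36.22 = 6.1016%.
Total capital V = 3421 + 449.8 + 2783 = 6653.8.
Equity: weight = 3421/6653.8 = 0.5141; cost = 12.8%.
Preferred: weight = 449.8/6653.8 = 0.0676; cost = 6.1016%.
Debentures: weight = 2783/6653.8 = 0.4183; after-tax cost = 5.23% × (1 − 19.4%) = 4.2154%.
WACC = 0.5141 × 12.8000% + 0.0676 × 6.1016% + 0.4183 × 4.2154% = 8.7566%.

8.76%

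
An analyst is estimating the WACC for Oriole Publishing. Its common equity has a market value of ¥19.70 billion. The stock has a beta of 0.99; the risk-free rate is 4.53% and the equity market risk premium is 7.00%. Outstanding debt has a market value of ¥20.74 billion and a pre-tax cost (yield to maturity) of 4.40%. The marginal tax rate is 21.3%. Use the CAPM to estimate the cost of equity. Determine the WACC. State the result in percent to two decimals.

7.36%

Cost of equity via CAPM: Re = 4.53% + 0.99 × 7.0% = 11.4600%.
Total capital V = 19.7 + 20.74 = 40.44.
Equity: weight = 19.7/40.44 = 0.4871; cost = 11.46%.
Debt: weight = 20.74/40.44 = 0.5129; after-tax cost = 4.4% × (1 − 21.3%) = 3.4628%.
WACC = 0.4871 × 11.4600% + 0.5129 × 3.4628% = 7.3586%.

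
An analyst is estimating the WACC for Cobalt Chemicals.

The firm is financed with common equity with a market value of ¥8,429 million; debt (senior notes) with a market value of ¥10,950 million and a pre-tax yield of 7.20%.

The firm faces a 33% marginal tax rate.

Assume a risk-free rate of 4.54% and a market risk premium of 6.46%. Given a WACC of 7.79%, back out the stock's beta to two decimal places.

Total capital V = 8429 + 10950 = 19379.
Equity weight = 8429/19379 = 0.4350.
Senior notes weight = 10950/19379 = 0.5650.
Debt contribution = 0.5650 × 7.2% × (1 − 33%) = 2.7258%.
Required equity contribution = 7.79% − 2.7258% = 5.0642%  ⇒  Re = 11.6431%.
CAPM: 11.6431% = 4.54% + β × 6.46%  ⇒  β = 1.0995.

1.10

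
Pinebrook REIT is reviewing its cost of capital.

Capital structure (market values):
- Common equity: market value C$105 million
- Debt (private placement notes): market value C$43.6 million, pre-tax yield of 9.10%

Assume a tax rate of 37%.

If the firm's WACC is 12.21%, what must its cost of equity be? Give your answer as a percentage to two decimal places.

14.90%

Total capital V = 105 + 43.6 = 148.6.
Equity weight = 105/148.6 = 0.7066.
Private placement notes weight = 43.6/148.6 = 0.2934.
Debt contribution = 0.2934 × 9.1% × (1 − 37%) = 1.6821%.
Required equity contribution = 12.21% − 1.6821% = 10.5279%.
Re = 10.5279% / 0.7066 = 14.8995%.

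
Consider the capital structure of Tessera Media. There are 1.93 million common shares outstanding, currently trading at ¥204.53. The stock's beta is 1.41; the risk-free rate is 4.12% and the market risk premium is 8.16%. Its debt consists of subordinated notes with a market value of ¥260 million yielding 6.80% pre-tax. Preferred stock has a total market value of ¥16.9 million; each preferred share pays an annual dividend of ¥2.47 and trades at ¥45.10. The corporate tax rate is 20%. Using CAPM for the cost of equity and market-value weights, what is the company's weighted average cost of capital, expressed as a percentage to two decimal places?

11.43%

Cost of equity via CAPM: Re = 4.12% + 1.41 × 8.16% = 15.6256%.
Cost of preferred: Rp = 2.47 / 45.1 = 5.4767%.
Market value of equity E = 204.53 × 1.93m = 394.7429m.
Total capital V = 394.7429 + 16.9 + 260 = 671.6429.
Equity: weight = 394.7429/671.6429 = 0.5877; cost = 15.6256%.
Preferred: weight = 16.9/671.6429 = 0.0252; cost = 5.4767%.
Subordinated notes: weight = 260/671.6429 = 0.3871; after-tax cost = 6.8% × (1 − 20%) = 5.4400%.
WACC = 0.5877 × 15.6256% + 0.0252 × 5.4767% + 0.3871 × 5.4400% = 11.4273%.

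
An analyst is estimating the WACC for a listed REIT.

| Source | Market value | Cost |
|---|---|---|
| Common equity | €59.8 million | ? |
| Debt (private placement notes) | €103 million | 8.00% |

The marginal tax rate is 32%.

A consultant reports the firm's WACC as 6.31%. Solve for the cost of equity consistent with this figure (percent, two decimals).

7.81%

Total capital V = 59.8 + 103 = 162.8.
Equity weight = 59.8/162.8 = 0.3673.
Private placement notes weight = 103/162.8 = 0.6327.
Debt contribution = 0.6327 × 8% × (1 − 32%) = 3.4418%.
Required equity contribution = 6.31% − 3.4418% = 2.8682%.
Re = 2.8682% / 0.3673 = 7.8085%.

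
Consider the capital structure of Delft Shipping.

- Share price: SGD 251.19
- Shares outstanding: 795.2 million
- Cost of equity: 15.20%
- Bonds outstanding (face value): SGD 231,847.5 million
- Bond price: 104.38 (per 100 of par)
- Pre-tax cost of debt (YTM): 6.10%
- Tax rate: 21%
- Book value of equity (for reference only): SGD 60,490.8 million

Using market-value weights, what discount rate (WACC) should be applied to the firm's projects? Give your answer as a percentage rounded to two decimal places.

Market value of equity E = 251.19 × 795.2m = 199746.288m. Market value of debt D = 231847.5m × 104.38/100 = 242002.4205m.
Total capital V = 199746.288 + 242002.4205 = 441748.7085.
Equity: weight = 199746.288/441748.7085 = 0.4522; cost = 15.2%.
Bonds outstanding: weight = 242002.4205/441748.7085 = 0.5478; after-tax cost = 6.1% × (1 − 21%) = 4.8190%.
WACC = 0.4522 × 15.2000% + 0.5478 × 4.8190% = 9.5130%.

9.51%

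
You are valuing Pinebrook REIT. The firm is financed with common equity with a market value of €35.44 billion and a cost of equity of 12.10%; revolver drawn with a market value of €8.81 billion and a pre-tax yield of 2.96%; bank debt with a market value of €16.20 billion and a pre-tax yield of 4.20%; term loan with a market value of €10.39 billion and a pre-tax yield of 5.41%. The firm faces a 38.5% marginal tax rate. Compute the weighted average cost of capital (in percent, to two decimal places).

Total capital V = 35.44 + 8.81 + 16.2 + 10.39 = 70.84.
Equity: weight = 35.44/70.84 = 0.5003; cost = 12.1%.
Revolver drawn: weight = 8.81/70.84 = 0.1244; after-tax cost = 2.96% × (1 − 38.5%) = 1.8204%.
Bank debt: weight = 16.2/70.84 = 0.2287; after-tax cost = 4.2% × (1 − 38.5%) = 2.5830%.
Term loan: weight = 10.39/70.84 = 0.1467; after-tax cost = 5.41% × (1 − 38.5%) = 3.3272%.
WACC = 0.5003 × 12.1000% + 0.1244 × 1.8204% + 0.2287 × 2.5830% + 0.1467 × 3.3272% = 7.3585%.

7.36%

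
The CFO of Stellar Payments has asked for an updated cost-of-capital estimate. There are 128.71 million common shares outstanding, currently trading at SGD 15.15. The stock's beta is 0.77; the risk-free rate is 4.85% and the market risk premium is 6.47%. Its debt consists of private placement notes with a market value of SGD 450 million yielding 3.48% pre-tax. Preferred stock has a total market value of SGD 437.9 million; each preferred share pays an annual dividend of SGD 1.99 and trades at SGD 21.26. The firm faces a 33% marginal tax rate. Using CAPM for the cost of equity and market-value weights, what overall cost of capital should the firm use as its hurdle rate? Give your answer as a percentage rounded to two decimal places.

8.57%

Cost of equity via CAPM: Re = 4.85% + 0.77 × 6.47% = 9.8319%.
Cost of preferred: Rp = 1.99 / 21.26 = 9.3603%.
Market value of equity E = 15.15 × 128.71m = 1949.9565m.
Total capital V = 1949.9565 + 437.9 + 450 = 2837.8565.
Equity: weight = 1949.9565/2837.8565 = 0.6871; cost = 9.8319%.
Preferred: weight = 437.9/2837.8565 = 0.1543; cost = 9.3603%.
Private placement notes: weight = 450/2837.8565 = 0.1586; after-tax cost = 3.48% × (1 − 33%) = 2.3316%.
WACC = 0.6871 × 9.8319% + 0.1543 × 9.3603% + 0.1586 × 2.3316% = 8.5698%.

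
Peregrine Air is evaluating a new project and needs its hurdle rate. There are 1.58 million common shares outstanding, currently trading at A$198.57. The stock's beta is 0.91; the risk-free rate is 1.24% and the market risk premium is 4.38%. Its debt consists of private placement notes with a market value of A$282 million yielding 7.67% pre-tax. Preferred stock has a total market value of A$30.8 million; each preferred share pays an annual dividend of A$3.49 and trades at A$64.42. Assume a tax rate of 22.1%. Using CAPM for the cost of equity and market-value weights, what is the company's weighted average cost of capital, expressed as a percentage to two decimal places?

5.57%

Cost of equity via CAPM: Re = 1.24% + 0.91 × 4.38% = 5.2258%.
Cost of preferred: Rp = 3.49 / 64.42 = 5.4176%.
Market value of equity E = 198.57 × 1.58m = 313.7406m.
Total capital V = 313.7406 + 30.8 + 282 = 626.5406.
Equity: weight = 313.7406/626.5406 = 0.5008; cost = 5.2258%.
Preferred: weight = 30.8/626.5406 = 0.0492; cost = 5.4176%.
Private placement notes: weight = 282/626.5406 = 0.4501; after-tax cost = 7.67% × (1 − 22.1%) = 5.9749%.
WACC = 0.5008 × 5.2258% + 0.0492 × 5.4176% + 0.4501 × 5.9749% = 5.5724%.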